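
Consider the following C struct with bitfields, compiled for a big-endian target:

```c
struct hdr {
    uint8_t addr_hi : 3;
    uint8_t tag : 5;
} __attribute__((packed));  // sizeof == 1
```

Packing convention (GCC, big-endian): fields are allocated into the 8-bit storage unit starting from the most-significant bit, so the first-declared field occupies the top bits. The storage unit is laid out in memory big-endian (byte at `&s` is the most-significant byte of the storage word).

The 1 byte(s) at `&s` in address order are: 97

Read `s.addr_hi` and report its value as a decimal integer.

[0]=0x97 (big-endian) → word 0x97
addr_hi [5+:3] = (word>>5) & 0x7 = 4  ←
tag [0+:5] = (word>>0) & 0x1f = 23

4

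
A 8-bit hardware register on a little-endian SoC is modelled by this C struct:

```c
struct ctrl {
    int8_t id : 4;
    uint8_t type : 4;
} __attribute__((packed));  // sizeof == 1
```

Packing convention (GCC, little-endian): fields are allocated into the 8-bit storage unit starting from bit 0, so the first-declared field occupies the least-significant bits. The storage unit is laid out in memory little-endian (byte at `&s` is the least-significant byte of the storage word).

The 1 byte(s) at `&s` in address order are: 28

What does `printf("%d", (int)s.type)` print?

[0]=0x28 (little-endian) → word 0x28
id:4 @ bit 0 → (0x28>>0)&0xf = 0x8
type:4 @ bit 4 → (0x28>>4)&0xf = 0x2  ←

2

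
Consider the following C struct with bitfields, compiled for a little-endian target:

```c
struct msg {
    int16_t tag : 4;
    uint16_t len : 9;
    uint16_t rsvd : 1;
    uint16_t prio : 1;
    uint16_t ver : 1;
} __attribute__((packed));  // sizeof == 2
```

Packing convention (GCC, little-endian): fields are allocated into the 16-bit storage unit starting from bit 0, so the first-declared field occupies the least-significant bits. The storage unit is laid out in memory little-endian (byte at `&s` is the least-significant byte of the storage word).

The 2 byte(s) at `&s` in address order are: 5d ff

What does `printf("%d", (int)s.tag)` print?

-3

[0]=0x5d [1]=0xff (little-endian) → word 0xff5d
tag:4 @ bit 0 → (0xff5d>>0)&0xf = 0xd  ←
len:9 @ bit 4 → (0xff5d>>4)&0x1ff = 0x1f5
rsvd:1 @ bit 13 → (0xff5d>>13)&0x1 = 0x1
prio:1 @ bit 14 → (0xff5d>>14)&0x1 = 0x1
ver:1 @ bit 15 → (0xff5d>>15)&0x1 = 0x1
tag signed 4b, MSB=1: 13 - 16 = -3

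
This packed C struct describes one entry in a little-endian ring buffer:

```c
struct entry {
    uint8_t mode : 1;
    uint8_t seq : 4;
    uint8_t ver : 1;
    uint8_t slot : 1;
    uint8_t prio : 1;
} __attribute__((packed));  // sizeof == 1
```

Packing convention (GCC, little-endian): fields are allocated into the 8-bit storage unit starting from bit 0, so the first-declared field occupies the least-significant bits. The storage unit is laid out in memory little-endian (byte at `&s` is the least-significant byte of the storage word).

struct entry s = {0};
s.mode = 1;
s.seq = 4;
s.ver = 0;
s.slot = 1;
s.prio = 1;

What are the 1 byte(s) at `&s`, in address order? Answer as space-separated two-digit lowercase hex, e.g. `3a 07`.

c9

[0+:1] mode=1 & 0x1 = 0x1; word=0x01
[1+:4] seq=4 & 0xf = 0x4; word=0x09
[5+:1] ver=0 & 0x1 = 0x0; word=0x09
[6+:1] slot=1 & 0x1 = 0x1; word=0x49
[7+:1] prio=1 & 0x1 = 0x1; word=0xc9
word = 0xc9 → little-endian bytes:
  [0]=0xc9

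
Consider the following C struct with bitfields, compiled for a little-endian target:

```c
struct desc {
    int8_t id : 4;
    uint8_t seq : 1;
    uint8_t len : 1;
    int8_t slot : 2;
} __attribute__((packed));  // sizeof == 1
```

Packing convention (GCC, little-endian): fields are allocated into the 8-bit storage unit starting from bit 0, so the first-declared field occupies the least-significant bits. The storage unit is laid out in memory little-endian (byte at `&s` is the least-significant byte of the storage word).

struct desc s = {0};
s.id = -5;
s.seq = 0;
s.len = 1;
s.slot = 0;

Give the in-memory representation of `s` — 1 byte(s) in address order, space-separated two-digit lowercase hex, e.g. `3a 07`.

id:4 = -5 → 0xb << 0 → word 0x0b
seq:1 = 0 → 0x0 << 4 → word 0x0b
len:1 = 1 → 0x1 << 5 → word 0x2b
slot:2 = 0 → 0x0 << 6 → word 0x2b
word = 0x2b → little-endian bytes:
  [0]=0x2b

2b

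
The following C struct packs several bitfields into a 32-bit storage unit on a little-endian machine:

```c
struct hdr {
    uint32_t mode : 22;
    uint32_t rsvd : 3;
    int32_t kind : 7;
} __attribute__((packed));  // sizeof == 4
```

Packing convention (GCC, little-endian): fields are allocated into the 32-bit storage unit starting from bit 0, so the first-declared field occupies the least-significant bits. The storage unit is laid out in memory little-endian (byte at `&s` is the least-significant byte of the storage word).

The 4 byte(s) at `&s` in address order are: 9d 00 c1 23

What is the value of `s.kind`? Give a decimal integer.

[0]=0x9d [1]=0x00 [2]=0xc1 [3]=0x23 (little-endian) → word 0x23c1009d
mode [0+:22] = (word>>0) & 0x3fffff = 65693
rsvd [22+:3] = (word>>22) & 0x7 = 7
kind [25+:7] = (word>>25) & 0x7f = 17  ←
kind signed 7b, MSB=0: value = 17

17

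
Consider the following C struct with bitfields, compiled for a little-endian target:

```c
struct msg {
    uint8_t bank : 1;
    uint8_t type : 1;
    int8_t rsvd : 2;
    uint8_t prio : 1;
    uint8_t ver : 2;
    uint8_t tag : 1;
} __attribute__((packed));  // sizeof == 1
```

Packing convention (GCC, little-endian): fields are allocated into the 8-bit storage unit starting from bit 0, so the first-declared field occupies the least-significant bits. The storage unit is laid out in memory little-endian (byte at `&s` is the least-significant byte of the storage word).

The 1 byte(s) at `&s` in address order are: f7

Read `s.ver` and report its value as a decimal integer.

[0]=0xf7 (little-endian) → word 0xf7
bank [0+:1] = (word>>0) & 0x1 = 1
type [1+:1] = (word>>1) & 0x1 = 1
rsvd [2+:2] = (word>>2) & 0x3 = 1
prio [4+:1] = (word>>4) & 0x1 = 1
ver [5+:2] = (word>>5) & 0x3 = 3  ←
tag [7+:1] = (word>>7) & 0x1 = 1

3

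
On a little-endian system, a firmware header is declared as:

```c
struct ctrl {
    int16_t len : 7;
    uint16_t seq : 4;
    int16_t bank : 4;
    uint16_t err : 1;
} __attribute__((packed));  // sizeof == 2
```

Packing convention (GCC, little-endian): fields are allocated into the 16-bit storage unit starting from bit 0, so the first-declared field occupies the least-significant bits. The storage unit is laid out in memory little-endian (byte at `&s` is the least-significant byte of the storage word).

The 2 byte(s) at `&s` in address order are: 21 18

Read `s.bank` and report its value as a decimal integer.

[0]=0x21 [1]=0x18 (little-endian) → word 0x1821
len:7 @ bit 0 → (0x1821>>0)&0x7f = 0x21
seq:4 @ bit 7 → (0x1821>>7)&0xf = 0x0
bank:4 @ bit 11 → (0x1821>>11)&0xf = 0x3  ←
err:1 @ bit 15 → (0x1821>>15)&0x1 = 0x0
bank signed 4b, MSB=0: value = 3

3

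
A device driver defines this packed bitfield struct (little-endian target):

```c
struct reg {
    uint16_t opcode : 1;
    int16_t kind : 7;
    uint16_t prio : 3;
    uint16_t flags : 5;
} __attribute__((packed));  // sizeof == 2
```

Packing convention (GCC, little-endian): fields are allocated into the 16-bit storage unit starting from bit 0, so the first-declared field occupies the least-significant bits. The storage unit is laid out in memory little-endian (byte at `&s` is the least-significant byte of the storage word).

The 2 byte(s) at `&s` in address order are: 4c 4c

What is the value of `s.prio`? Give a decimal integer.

[0]=0x4c [1]=0x4c (little-endian) → word 0x4c4c
opcode [0+:1] = (word>>0) & 0x1 = 0
kind [1+:7] = (word>>1) & 0x7f = 38
prio [8+:3] = (word>>8) & 0x7 = 4  ←
flags [11+:5] = (word>>11) & 0x1f = 9

4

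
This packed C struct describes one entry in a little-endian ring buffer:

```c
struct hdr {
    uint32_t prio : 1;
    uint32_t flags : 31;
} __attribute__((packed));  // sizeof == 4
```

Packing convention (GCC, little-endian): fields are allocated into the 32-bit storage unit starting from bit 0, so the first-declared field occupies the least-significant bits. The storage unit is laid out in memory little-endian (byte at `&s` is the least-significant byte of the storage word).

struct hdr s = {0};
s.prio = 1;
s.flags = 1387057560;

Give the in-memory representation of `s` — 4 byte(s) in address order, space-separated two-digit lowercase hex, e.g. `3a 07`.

prio (1b) val=1 bits=0x1 at bit 0: 0x00000001
flags (31b) val=1387057560 bits=0x52acd198 at bit 1: 0xa559a331
word = 0xa559a331 → little-endian bytes:
  [0]=0x31  [1]=0xa3  [2]=0x59  [3]=0xa5

31 a3 59 a5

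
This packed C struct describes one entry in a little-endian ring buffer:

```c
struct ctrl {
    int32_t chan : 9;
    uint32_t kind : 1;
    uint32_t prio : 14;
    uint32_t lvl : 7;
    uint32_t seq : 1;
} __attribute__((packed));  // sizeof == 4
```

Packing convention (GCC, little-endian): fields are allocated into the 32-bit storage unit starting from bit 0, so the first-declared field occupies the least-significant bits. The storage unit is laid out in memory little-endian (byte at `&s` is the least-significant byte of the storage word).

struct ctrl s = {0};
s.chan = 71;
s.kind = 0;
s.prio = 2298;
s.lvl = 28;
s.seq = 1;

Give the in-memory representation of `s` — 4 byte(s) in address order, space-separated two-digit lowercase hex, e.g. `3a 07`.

[0+:9] chan=71 & 0x1ff = 0x47; word=0x00000047
[9+:1] kind=0 & 0x1 = 0x0; word=0x00000047
[10+:14] prio=2298 & 0x3fff = 0x8fa; word=0x0023e847
[24+:7] lvl=28 & 0x7f = 0x1c; word=0x1c23e847
[31+:1] seq=1 & 0x1 = 0x1; word=0x9c23e847
word = 0x9c23e847 → little-endian bytes:
  [0]=0x47  [1]=0xe8  [2]=0x23  [3]=0x9c

47 e8 23 9c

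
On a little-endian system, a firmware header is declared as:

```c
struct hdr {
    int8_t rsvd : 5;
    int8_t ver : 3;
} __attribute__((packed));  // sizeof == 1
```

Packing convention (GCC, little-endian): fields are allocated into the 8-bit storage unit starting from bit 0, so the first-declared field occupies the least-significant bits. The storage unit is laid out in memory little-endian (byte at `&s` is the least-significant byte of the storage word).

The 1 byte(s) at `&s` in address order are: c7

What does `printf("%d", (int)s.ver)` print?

[0]=0xc7 (little-endian) → word 0xc7
rsvd [0+:5] = (word>>0) & 0x1f = 7
ver [5+:3] = (word>>5) & 0x7 = 6  ←
ver signed 3b, MSB=1: 6 - 8 = -2

-2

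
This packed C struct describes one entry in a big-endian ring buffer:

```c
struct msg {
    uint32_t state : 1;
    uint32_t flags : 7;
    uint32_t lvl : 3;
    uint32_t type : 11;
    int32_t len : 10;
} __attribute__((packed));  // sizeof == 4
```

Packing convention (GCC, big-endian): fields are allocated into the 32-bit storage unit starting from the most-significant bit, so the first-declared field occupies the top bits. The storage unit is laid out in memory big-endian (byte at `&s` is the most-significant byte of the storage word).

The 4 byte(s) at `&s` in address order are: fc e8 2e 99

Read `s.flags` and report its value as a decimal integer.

124

[0]=0xfc [1]=0xe8 [2]=0x2e [3]=0x99 (big-endian) → word 0xfce82e99
state:1 @ bit 31 → (0xfce82e99>>31)&0x1 = 0x1
flags:7 @ bit 24 → (0xfce82e99>>24)&0x7f = 0x7c  ←
lvl:3 @ bit 21 → (0xfce82e99>>21)&0x7 = 0x7
type:11 @ bit 10 → (0xfce82e99>>10)&0x7ff = 0x20b
len:10 @ bit 0 → (0xfce82e99>>0)&0x3ff = 0x299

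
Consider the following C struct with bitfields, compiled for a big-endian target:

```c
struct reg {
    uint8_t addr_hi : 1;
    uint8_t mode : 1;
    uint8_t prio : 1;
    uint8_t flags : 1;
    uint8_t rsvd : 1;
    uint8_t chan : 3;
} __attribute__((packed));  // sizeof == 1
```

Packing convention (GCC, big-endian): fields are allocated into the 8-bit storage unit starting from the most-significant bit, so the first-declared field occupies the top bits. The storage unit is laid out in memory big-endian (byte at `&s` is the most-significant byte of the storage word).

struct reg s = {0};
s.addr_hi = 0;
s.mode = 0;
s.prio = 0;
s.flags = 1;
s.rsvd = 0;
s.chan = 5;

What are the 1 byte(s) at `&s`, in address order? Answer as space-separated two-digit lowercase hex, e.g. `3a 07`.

[7+:1] addr_hi=0 & 0x1 = 0x0; word=0x00
[6+:1] mode=0 & 0x1 = 0x0; word=0x00
[5+:1] prio=0 & 0x1 = 0x0; word=0x00
[4+:1] flags=1 & 0x1 = 0x1; word=0x10
[3+:1] rsvd=0 & 0x1 = 0x0; word=0x10
[0+:3] chan=5 & 0x7 = 0x5; word=0x15
word = 0x15 → big-endian bytes:
  [0]=0x15

15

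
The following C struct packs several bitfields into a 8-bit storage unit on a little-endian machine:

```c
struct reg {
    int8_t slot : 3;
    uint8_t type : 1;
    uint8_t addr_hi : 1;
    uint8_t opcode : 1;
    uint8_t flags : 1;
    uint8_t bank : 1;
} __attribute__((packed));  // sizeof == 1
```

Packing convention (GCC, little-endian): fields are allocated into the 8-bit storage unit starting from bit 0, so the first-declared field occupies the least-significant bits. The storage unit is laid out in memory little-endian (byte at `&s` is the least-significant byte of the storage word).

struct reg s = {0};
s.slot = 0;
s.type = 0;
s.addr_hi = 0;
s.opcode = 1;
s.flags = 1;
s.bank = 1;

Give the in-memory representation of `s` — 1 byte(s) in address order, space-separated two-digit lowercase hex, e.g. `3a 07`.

slot (3b) val=0 bits=0x0 at bit 0: 0x00
type (1b) val=0 bits=0x0 at bit 3: 0x00
addr_hi (1b) val=0 bits=0x0 at bit 4: 0x00
opcode (1b) val=1 bits=0x1 at bit 5: 0x20
flags (1b) val=1 bits=0x1 at bit 6: 0x60
bank (1b) val=1 bits=0x1 at bit 7: 0xe0
word = 0xe0 → little-endian bytes:
  [0]=0xe0

e0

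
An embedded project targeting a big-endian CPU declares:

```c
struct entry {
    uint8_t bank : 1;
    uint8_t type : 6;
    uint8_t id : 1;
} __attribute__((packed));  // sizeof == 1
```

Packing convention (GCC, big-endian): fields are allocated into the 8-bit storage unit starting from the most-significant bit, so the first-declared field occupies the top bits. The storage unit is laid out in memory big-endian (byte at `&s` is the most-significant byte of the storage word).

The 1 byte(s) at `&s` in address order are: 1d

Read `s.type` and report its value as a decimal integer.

[0]=0x1d (big-endian) → word 0x1d
bank:1 @ bit 7 → (0x1d>>7)&0x1 = 0x0
type:6 @ bit 1 → (0x1d>>1)&0x3f = 0xe  ←
id:1 @ bit 0 → (0x1d>>0)&0x1 = 0x1

14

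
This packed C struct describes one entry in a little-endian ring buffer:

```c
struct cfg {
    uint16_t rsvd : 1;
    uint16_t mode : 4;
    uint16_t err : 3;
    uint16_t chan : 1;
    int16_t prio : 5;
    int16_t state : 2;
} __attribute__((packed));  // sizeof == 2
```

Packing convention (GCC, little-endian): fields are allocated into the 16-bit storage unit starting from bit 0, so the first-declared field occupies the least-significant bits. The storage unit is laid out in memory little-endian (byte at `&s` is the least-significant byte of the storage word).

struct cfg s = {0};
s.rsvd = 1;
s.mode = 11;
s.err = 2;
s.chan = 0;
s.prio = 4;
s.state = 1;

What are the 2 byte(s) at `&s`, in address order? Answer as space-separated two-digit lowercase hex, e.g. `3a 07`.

rsvd (1b) val=1 bits=0x1 at bit 0: 0x0001
mode (4b) val=11 bits=0xb at bit 1: 0x0017
err (3b) val=2 bits=0x2 at bit 5: 0x0057
chan (1b) val=0 bits=0x0 at bit 8: 0x0057
prio (5b) val=4 bits=0x4 at bit 9: 0x0857
state (2b) val=1 bits=0x1 at bit 14: 0x4857
word = 0x4857 → little-endian bytes:
  [0]=0x57  [1]=0x48

57 48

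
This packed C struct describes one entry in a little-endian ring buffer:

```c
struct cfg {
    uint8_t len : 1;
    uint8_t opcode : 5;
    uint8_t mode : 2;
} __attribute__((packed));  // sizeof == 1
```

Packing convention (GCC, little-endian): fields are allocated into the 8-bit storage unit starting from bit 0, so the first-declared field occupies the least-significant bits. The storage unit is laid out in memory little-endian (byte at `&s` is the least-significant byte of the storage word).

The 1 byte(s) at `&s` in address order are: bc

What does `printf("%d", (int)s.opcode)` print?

[0]=0xbc (little-endian) → word 0xbc
len [0+:1] = (word>>0) & 0x1 = 0
opcode [1+:5] = (word>>1) & 0x1f = 30  ←
mode [6+:2] = (word>>6) & 0x3 = 2

30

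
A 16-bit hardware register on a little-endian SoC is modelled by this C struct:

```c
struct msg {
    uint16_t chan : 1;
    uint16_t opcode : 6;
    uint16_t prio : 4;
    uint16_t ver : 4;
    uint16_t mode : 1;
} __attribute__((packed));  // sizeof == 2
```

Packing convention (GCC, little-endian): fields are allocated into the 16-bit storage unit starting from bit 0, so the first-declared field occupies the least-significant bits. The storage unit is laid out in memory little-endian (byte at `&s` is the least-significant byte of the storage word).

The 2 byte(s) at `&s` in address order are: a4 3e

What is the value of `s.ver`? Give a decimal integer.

[0]=0xa4 [1]=0x3e (little-endian) → word 0x3ea4
chan [0+:1] = (word>>0) & 0x1 = 0
opcode [1+:6] = (word>>1) & 0x3f = 18
prio [7+:4] = (word>>7) & 0xf = 13
ver [11+:4] = (word>>11) & 0xf = 7  ←
mode [15+:1] = (word>>15) & 0x1 = 0

7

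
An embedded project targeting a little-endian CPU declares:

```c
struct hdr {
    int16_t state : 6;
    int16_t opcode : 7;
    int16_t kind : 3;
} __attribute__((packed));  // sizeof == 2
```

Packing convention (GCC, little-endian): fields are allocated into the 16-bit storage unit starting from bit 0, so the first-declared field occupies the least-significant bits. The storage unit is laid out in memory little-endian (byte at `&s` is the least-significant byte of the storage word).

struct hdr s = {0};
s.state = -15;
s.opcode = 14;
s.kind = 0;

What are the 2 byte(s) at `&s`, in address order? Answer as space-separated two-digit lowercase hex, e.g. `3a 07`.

[0+:6] state=-15 & 0x3f = 0x31; word=0x0031
[6+:7] opcode=14 & 0x7f = 0xe; word=0x03b1
[13+:3] kind=0 & 0x7 = 0x0; word=0x03b1
word = 0x03b1 → little-endian bytes:
  [0]=0xb1  [1]=0x03

b1 03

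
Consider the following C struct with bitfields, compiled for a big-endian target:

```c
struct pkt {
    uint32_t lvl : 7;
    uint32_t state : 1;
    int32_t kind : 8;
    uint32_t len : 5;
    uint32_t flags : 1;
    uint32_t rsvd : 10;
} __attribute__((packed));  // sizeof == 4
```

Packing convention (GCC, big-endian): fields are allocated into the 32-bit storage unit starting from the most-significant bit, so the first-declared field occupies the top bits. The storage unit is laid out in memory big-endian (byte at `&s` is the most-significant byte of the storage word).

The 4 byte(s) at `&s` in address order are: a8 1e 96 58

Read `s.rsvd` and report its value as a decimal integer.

[0]=0xa8 [1]=0x1e [2]=0x96 [3]=0x58 (big-endian) → word 0xa81e9658
lvl:7 @ bit 25 → (0xa81e9658>>25)&0x7f = 0x54
state:1 @ bit 24 → (0xa81e9658>>24)&0x1 = 0x0
kind:8 @ bit 16 → (0xa81e9658>>16)&0xff = 0x1e
len:5 @ bit 11 → (0xa81e9658>>11)&0x1f = 0x12
flags:1 @ bit 10 → (0xa81e9658>>10)&0x1 = 0x1
rsvd:10 @ bit 0 → (0xa81e9658>>0)&0x3ff = 0x258  ←

600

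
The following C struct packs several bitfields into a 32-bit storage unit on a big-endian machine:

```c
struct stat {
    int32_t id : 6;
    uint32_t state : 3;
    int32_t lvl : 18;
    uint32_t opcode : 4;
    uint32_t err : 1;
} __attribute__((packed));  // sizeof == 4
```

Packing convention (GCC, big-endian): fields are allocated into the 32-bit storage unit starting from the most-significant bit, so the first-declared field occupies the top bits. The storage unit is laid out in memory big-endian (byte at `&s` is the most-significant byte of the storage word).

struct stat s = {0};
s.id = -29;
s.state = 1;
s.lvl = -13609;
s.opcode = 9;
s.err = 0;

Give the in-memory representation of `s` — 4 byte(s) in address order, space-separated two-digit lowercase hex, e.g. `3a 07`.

8c f9 5a f2

id (6b) val=-29 bits=0x23 at bit 26: 0x8c000000
state (3b) val=1 bits=0x1 at bit 23: 0x8c800000
lvl (18b) val=-13609 bits=0x3cad7 at bit 5: 0x8cf95ae0
opcode (4b) val=9 bits=0x9 at bit 1: 0x8cf95af2
err (1b) val=0 bits=0x0 at bit 0: 0x8cf95af2
word = 0x8cf95af2 → big-endian bytes:
  [0]=0x8c  [1]=0xf9  [2]=0x5a  [3]=0xf2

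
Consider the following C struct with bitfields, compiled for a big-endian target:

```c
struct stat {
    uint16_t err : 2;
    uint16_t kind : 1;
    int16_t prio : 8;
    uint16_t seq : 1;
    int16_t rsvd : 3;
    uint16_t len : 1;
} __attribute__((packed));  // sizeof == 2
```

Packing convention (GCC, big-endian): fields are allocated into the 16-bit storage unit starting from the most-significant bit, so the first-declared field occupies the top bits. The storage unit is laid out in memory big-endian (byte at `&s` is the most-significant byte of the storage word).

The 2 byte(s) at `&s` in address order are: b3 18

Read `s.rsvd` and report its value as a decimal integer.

-4

[0]=0xb3 [1]=0x18 (big-endian) → word 0xb318
err:2 @ bit 14 → (0xb318>>14)&0x3 = 0x2
kind:1 @ bit 13 → (0xb318>>13)&0x1 = 0x1
prio:8 @ bit 5 → (0xb318>>5)&0xff = 0x98
seq:1 @ bit 4 → (0xb318>>4)&0x1 = 0x1
rsvd:3 @ bit 1 → (0xb318>>1)&0x7 = 0x4  ←
len:1 @ bit 0 → (0xb318>>0)&0x1 = 0x0
rsvd signed 3b, MSB=1: 4 - 8 = -4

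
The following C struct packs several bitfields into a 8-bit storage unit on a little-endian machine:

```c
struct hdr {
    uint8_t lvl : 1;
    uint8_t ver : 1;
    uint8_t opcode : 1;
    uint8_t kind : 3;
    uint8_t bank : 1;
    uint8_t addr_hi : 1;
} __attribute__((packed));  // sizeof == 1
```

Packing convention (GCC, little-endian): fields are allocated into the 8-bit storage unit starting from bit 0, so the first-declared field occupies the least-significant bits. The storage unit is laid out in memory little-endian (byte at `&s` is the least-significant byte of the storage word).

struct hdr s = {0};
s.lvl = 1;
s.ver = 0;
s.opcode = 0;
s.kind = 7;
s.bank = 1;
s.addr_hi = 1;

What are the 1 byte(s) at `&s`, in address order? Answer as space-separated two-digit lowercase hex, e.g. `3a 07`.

[0+:1] lvl=1 & 0x1 = 0x1; word=0x01
[1+:1] ver=0 & 0x1 = 0x0; word=0x01
[2+:1] opcode=0 & 0x1 = 0x0; word=0x01
[3+:3] kind=7 & 0x7 = 0x7; word=0x39
[6+:1] bank=1 & 0x1 = 0x1; word=0x79
[7+:1] addr_hi=1 & 0x1 = 0x1; word=0xf9
word = 0xf9 → little-endian bytes:
  [0]=0xf9

f9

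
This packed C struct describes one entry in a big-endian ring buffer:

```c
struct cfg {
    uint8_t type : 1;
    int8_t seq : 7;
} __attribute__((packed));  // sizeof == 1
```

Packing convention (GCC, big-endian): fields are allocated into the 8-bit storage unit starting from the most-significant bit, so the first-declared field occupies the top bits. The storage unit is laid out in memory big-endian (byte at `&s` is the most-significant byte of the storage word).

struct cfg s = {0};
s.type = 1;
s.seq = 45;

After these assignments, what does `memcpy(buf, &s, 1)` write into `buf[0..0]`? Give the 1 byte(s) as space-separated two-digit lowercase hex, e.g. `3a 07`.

ad

[7+:1] type=1 & 0x1 = 0x1; word=0x80
[0+:7] seq=45 & 0x7f = 0x2d; word=0xad
word = 0xad → big-endian bytes:
  [0]=0xad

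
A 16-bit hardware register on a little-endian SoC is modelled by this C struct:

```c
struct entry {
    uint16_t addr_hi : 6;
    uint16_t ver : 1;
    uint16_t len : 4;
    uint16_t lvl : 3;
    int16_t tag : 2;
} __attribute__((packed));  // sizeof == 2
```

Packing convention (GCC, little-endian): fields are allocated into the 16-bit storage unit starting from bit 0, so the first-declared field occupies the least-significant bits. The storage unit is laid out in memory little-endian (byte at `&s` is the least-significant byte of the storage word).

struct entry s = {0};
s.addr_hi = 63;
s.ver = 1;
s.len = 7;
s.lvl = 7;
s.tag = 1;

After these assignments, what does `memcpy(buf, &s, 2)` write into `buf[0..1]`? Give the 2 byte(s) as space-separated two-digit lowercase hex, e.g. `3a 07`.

addr_hi:6 = 63 → 0x3f << 0 → word 0x003f
ver:1 = 1 → 0x1 << 6 → word 0x007f
len:4 = 7 → 0x7 << 7 → word 0x03ff
lvl:3 = 7 → 0x7 << 11 → word 0x3bff
tag:2 = 1 → 0x1 << 14 → word 0x7bff
word = 0x7bff → little-endian bytes:
  [0]=0xff  [1]=0x7b

ff 7b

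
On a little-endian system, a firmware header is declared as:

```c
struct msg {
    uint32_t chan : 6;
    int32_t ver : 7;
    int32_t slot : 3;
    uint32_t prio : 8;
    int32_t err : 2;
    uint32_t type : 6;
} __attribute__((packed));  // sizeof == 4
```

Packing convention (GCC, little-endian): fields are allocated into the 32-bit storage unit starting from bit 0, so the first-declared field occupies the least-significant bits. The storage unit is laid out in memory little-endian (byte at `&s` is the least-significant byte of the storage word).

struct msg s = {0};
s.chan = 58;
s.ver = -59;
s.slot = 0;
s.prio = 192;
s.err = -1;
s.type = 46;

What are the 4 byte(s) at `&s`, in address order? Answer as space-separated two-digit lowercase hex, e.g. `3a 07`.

7a 11 c0 bb

[0+:6] chan=58 & 0x3f = 0x3a; word=0x0000003a
[6+:7] ver=-59 & 0x7f = 0x45; word=0x0000117a
[13+:3] slot=0 & 0x7 = 0x0; word=0x0000117a
[16+:8] prio=192 & 0xff = 0xc0; word=0x00c0117a
[24+:2] err=-1 & 0x3 = 0x3; word=0x03c0117a
[26+:6] type=46 & 0x3f = 0x2e; word=0xbbc0117a
word = 0xbbc0117a → little-endian bytes:
  [0]=0x7a  [1]=0x11  [2]=0xc0  [3]=0xbb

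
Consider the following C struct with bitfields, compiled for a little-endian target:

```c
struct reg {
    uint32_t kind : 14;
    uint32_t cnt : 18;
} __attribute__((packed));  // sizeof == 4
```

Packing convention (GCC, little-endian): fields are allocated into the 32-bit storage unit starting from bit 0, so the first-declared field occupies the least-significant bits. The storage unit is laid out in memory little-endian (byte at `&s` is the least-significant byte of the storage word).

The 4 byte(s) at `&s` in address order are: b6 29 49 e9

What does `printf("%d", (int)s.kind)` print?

10678

[0]=0xb6 [1]=0x29 [2]=0x49 [3]=0xe9 (little-endian) → word 0xe94929b6
kind [0+:14] = (word>>0) & 0x3fff = 10678  ←
cnt [14+:18] = (word>>14) & 0x3ffff = 238884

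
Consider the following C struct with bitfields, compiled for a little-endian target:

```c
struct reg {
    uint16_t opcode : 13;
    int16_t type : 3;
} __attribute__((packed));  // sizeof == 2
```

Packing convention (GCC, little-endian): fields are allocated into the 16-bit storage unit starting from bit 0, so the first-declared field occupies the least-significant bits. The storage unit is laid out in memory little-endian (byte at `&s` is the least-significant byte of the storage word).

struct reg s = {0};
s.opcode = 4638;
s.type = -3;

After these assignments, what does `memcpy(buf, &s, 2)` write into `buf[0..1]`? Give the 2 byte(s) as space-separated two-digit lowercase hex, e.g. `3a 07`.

1e b2

[0+:13] opcode=4638 & 0x1fff = 0x121e; word=0x121e
[13+:3] type=-3 & 0x7 = 0x5; word=0xb21e
word = 0xb21e → little-endian bytes:
  [0]=0x1e  [1]=0xb2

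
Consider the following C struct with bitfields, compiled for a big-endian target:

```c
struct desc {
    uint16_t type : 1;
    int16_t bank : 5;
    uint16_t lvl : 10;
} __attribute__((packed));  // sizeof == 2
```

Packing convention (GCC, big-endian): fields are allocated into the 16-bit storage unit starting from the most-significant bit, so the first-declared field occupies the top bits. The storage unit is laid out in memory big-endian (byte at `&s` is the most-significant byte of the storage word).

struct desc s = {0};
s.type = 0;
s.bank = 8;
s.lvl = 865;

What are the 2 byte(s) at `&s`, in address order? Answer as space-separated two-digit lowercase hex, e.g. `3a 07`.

[15+:1] type=0 & 0x1 = 0x0; word=0x0000
[10+:5] bank=8 & 0x1f = 0x8; word=0x2000
[0+:10] lvl=865 & 0x3ff = 0x361; word=0x2361
word = 0x2361 → big-endian bytes:
  [0]=0x23  [1]=0x61

23 61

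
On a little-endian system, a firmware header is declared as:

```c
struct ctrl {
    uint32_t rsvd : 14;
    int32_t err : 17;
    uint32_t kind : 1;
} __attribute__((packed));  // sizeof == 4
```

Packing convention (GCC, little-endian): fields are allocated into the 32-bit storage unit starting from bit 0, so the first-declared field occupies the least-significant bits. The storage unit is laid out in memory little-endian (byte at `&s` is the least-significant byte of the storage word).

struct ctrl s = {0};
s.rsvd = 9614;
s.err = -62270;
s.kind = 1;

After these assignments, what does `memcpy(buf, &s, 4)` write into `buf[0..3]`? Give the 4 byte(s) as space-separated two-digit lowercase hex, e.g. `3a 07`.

[0+:14] rsvd=9614 & 0x3fff = 0x258e; word=0x0000258e
[14+:17] err=-62270 & 0x1ffff = 0x10cc2; word=0x4330a58e
[31+:1] kind=1 & 0x1 = 0x1; word=0xc330a58e
word = 0xc330a58e → little-endian bytes:
  [0]=0x8e  [1]=0xa5  [2]=0x30  [3]=0xc3

8e a5 30 c3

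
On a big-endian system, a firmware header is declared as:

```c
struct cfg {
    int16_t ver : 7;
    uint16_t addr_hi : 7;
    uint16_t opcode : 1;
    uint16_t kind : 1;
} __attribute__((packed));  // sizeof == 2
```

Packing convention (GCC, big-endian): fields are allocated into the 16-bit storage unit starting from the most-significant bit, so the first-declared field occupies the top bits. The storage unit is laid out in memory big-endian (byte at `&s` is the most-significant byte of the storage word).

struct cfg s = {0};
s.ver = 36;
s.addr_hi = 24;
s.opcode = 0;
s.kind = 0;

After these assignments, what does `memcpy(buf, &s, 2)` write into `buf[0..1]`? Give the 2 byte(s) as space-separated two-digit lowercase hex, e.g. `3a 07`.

48 60

ver:7 = 36 → 0x24 << 9 → word 0x4800
addr_hi:7 = 24 → 0x18 << 2 → word 0x4860
opcode:1 = 0 → 0x0 << 1 → word 0x4860
kind:1 = 0 → 0x0 << 0 → word 0x4860
word = 0x4860 → big-endian bytes:
  [0]=0x48  [1]=0x60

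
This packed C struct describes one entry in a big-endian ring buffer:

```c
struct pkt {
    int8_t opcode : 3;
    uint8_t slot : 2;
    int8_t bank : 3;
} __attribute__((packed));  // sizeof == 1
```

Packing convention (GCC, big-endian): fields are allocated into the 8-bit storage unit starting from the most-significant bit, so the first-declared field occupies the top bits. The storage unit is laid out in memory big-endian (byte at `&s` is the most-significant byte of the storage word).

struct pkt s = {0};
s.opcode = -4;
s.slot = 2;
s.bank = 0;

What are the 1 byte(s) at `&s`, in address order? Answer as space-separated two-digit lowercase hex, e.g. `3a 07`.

90

opcode:3 = -4 → 0x4 << 5 → word 0x80
slot:2 = 2 → 0x2 << 3 → word 0x90
bank:3 = 0 → 0x0 << 0 → word 0x90
word = 0x90 → big-endian bytes:
  [0]=0x90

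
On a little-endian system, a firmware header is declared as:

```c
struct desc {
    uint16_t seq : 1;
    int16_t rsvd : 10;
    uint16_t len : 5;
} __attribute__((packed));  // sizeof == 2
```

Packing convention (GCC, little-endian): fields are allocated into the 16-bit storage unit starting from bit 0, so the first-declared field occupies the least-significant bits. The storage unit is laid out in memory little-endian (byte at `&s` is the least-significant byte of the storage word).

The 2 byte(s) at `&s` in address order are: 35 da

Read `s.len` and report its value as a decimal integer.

[0]=0x35 [1]=0xda (little-endian) → word 0xda35
seq:1 @ bit 0 → (0xda35>>0)&0x1 = 0x1
rsvd:10 @ bit 1 → (0xda35>>1)&0x3ff = 0x11a
len:5 @ bit 11 → (0xda35>>11)&0x1f = 0x1b  ←

27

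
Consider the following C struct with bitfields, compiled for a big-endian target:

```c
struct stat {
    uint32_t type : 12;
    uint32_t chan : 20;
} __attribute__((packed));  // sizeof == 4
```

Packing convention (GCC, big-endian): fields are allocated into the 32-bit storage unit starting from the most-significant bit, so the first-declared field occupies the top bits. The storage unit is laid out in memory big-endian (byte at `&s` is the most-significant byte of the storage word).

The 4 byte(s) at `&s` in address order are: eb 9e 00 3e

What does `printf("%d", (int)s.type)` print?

3769

[0]=0xeb [1]=0x9e [2]=0x00 [3]=0x3e (big-endian) → word 0xeb9e003e
type:12 @ bit 20 → (0xeb9e003e>>20)&0xfff = 0xeb9  ←
chan:20 @ bit 0 → (0xeb9e003e>>0)&0xfffff = 0xe003e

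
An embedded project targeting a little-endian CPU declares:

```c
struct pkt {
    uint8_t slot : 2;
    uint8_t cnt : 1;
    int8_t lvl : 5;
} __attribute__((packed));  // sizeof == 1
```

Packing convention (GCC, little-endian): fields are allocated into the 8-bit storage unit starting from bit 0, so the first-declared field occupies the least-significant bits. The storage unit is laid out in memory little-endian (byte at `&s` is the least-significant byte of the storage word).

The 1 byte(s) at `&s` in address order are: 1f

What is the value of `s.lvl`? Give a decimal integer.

3

[0]=0x1f (little-endian) → word 0x1f
slot [0+:2] = (word>>0) & 0x3 = 3
cnt [2+:1] = (word>>2) & 0x1 = 1
lvl [3+:5] = (word>>3) & 0x1f = 3  ←
lvl signed 5b, MSB=0: value = 3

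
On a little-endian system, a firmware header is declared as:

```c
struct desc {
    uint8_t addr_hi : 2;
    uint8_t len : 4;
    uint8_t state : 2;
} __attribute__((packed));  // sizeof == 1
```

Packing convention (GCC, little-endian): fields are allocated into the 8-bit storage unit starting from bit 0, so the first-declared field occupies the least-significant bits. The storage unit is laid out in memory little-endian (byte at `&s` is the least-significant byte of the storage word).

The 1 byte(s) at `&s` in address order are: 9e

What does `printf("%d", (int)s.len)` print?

7

[0]=0x9e (little-endian) → word 0x9e
addr_hi:2 @ bit 0 → (0x9e>>0)&0x3 = 0x2
len:4 @ bit 2 → (0x9e>>2)&0xf = 0x7  ←
state:2 @ bit 6 → (0x9e>>6)&0x3 = 0x2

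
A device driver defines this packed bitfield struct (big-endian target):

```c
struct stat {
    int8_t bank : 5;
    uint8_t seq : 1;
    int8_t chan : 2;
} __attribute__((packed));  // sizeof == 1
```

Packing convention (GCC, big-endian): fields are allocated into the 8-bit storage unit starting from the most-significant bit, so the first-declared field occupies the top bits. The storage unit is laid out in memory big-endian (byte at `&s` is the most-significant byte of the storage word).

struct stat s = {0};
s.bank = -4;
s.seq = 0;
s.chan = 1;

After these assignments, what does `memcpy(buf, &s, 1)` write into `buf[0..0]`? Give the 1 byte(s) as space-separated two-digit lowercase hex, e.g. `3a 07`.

[3+:5] bank=-4 & 0x1f = 0x1c; word=0xe0
[2+:1] seq=0 & 0x1 = 0x0; word=0xe0
[0+:2] chan=1 & 0x3 = 0x1; word=0xe1
word = 0xe1 → big-endian bytes:
  [0]=0xe1

e1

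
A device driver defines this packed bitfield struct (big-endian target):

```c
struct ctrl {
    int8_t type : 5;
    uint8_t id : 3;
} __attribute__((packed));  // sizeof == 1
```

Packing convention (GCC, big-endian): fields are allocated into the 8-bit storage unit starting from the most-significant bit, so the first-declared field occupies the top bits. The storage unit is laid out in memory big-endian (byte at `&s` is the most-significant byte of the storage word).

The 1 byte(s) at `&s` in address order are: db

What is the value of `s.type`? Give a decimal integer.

[0]=0xdb (big-endian) → word 0xdb
type:5 @ bit 3 → (0xdb>>3)&0x1f = 0x1b  ←
id:3 @ bit 0 → (0xdb>>0)&0x7 = 0x3
type signed 5b, MSB=1: 27 - 32 = -5

-5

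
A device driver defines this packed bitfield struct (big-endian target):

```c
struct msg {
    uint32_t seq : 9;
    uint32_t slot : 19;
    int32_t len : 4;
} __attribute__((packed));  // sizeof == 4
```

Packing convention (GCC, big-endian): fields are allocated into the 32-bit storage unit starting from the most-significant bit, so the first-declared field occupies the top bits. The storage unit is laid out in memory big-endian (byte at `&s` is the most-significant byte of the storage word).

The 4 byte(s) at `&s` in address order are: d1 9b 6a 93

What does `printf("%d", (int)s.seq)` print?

[0]=0xd1 [1]=0x9b [2]=0x6a [3]=0x93 (big-endian) → word 0xd19b6a93
seq:9 @ bit 23 → (0xd19b6a93>>23)&0x1ff = 0x1a3  ←
slot:19 @ bit 4 → (0xd19b6a93>>4)&0x7ffff = 0x1b6a9
len:4 @ bit 0 → (0xd19b6a93>>0)&0xf = 0x3

419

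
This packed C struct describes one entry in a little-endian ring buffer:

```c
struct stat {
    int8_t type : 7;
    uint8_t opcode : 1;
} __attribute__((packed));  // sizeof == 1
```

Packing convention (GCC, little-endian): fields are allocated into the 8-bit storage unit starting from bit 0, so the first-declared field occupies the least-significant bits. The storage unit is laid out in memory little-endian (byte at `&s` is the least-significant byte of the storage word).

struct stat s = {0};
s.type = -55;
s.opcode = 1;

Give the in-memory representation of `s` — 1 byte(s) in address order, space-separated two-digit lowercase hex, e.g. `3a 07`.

type:7 = -55 → 0x49 << 0 → word 0x49
opcode:1 = 1 → 0x1 << 7 → word 0xc9
word = 0xc9 → little-endian bytes:
  [0]=0xc9

c9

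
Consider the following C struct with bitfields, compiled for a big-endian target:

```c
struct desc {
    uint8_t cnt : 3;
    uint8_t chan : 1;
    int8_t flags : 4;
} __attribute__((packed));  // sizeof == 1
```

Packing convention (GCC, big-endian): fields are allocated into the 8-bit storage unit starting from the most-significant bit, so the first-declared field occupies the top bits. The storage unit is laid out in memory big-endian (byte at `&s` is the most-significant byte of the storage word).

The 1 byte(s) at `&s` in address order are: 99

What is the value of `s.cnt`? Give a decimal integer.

[0]=0x99 (big-endian) → word 0x99
cnt [5+:3] = (word>>5) & 0x7 = 4  ←
chan [4+:1] = (word>>4) & 0x1 = 1
flags [0+:4] = (word>>0) & 0xf = 9

4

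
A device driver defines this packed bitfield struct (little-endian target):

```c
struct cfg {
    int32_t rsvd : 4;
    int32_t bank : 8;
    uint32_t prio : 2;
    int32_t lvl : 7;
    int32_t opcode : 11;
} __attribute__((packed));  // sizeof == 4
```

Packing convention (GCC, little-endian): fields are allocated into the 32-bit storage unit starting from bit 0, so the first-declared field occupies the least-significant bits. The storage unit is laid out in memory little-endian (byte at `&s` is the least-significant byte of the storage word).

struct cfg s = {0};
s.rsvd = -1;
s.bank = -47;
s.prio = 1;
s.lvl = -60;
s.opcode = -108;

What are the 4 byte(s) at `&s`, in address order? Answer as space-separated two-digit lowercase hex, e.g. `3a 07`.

1f 1d 91 f2

[0+:4] rsvd=-1 & 0xf = 0xf; word=0x0000000f
[4+:8] bank=-47 & 0xff = 0xd1; word=0x00000d1f
[12+:2] prio=1 & 0x3 = 0x1; word=0x00001d1f
[14+:7] lvl=-60 & 0x7f = 0x44; word=0x00111d1f
[21+:11] opcode=-108 & 0x7ff = 0x794; word=0xf2911d1f
word = 0xf2911d1f → little-endian bytes:
  [0]=0x1f  [1]=0x1d  [2]=0x91  [3]=0xf2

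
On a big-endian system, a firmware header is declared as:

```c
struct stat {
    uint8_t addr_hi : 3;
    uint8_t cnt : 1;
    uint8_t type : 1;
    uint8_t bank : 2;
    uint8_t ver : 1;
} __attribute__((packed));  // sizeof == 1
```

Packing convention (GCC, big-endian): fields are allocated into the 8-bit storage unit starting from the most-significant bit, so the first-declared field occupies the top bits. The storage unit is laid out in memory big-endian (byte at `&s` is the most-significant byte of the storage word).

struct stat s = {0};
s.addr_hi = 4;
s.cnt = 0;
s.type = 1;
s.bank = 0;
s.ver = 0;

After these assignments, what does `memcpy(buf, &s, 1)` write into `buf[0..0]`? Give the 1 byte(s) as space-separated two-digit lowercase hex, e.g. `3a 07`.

[5+:3] addr_hi=4 & 0x7 = 0x4; word=0x80
[4+:1] cnt=0 & 0x1 = 0x0; word=0x80
[3+:1] type=1 & 0x1 = 0x1; word=0x88
[1+:2] bank=0 & 0x3 = 0x0; word=0x88
[0+:1] ver=0 & 0x1 = 0x0; word=0x88
word = 0x88 → big-endian bytes:
  [0]=0x88

88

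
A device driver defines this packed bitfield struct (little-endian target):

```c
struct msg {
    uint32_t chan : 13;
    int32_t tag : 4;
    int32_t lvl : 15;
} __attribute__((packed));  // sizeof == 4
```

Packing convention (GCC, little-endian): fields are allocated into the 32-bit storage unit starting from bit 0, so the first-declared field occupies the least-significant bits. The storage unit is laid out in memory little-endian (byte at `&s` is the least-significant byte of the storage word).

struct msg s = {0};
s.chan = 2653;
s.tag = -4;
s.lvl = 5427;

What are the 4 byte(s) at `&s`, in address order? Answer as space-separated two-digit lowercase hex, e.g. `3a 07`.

[0+:13] chan=2653 & 0x1fff = 0xa5d; word=0x00000a5d
[13+:4] tag=-4 & 0xf = 0xc; word=0x00018a5d
[17+:15] lvl=5427 & 0x7fff = 0x1533; word=0x2a678a5d
word = 0x2a678a5d → little-endian bytes:
  [0]=0x5d  [1]=0x8a  [2]=0x67  [3]=0x2a

5d 8a 67 2a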